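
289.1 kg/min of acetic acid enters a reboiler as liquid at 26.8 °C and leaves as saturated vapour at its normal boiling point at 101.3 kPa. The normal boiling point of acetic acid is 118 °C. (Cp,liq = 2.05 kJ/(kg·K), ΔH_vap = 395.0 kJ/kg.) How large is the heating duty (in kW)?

liquid 26.8→118 °C: 186.96 kJ/kg
vaporisation at 118 °C: 395 kJ/kg
Δh = 186.96 + 395 = 581.96 kJ/kg
Q = ṁ·Δh = 289.1 kg/min × 581.96 kJ/kg = 168240 kJ/min
|Q| = 2804.1 kW

Q = 2800 kW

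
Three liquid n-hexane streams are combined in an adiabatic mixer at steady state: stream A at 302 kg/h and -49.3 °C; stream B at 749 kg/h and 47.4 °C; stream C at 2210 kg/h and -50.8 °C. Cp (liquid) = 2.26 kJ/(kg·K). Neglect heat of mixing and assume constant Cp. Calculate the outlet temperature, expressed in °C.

No heat crosses the boundary, so H_out = H_in.
Σ ṁᵢCp,ᵢTᵢ = 302×2.26×-49.3 + 749×2.26×47.4 + 2210×2.26×-50.8 = -207140
Σ ṁᵢCp,ᵢ = 302×2.26 + 749×2.26 + 2210×2.26 = 7369.9
T_out = -207140 / 7369.9 = -28.106 °C

T_out = -28.1 °C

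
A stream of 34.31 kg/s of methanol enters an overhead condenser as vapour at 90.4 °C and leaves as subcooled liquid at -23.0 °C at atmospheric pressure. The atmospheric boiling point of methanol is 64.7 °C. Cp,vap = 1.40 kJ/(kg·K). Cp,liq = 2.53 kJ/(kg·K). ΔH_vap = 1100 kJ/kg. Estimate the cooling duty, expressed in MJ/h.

Q_c = 168000 MJ/h

vapour 90.4→64.7 °C: -35.98 kJ/kg
condensation at 64.7 °C: -1100 kJ/kg
liquid 64.7→-23.0 °C: -221.88 kJ/kg
Δh = -35.98 + -1100 + -221.88 = -1357.9 kJ/kg
Q = ṁ·Δh = 34.31 kg/s × -1357.9 kJ/kg = -46588 kJ/s
|Q| = 46588 kW = 167720 MJ/h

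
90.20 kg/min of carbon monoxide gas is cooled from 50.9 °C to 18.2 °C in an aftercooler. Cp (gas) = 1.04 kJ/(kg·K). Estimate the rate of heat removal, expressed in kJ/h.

Q = ṁ·Cp·ΔT = 90.20 × 1.04 × (18.2 − 50.9) = -3067.5 kJ/min
Converting: 3067.5 / 60 s = 51.125 kW
Cooling duty = 184050 kJ/h

Q_c = 184000 kJ/h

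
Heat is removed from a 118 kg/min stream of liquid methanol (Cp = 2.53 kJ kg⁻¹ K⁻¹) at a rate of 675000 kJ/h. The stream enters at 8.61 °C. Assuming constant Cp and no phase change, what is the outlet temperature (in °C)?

T_out = -29.1 °C

Q = 675000 kJ/h = 11250 kJ/min
ΔT = Q/(ṁ·Cp) = 11250/(118×2.53) = 37.683 K
T_out = 8.61 − 37.683 = -29.073 °C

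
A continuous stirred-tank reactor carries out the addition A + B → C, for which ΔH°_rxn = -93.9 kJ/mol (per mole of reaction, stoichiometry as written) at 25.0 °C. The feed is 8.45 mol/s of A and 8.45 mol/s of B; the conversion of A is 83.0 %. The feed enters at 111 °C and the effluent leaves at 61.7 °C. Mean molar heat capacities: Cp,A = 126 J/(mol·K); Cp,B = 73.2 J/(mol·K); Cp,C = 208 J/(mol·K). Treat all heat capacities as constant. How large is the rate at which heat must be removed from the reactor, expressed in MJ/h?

Q_out = 2660 MJ/h

Extent of reaction ξ = 0.830 × 8.45 = 7.0135 mol/s
Reaction term: ξ·ΔH°_rxn = 7.0135 × -93.9 = -658.57 kJ/s
Sensible, feed 111→25 °C: -144.76 kJ/s
Outlet flows (mol/s): A 1.4365, B 1.4365, C 7.0135
Sensible, products 25→61.7 °C: 64.04 kJ/s
Q = ΔH = -739.29 kJ/s = -739.29 kW
Heat removed = 2661.4 MJ/h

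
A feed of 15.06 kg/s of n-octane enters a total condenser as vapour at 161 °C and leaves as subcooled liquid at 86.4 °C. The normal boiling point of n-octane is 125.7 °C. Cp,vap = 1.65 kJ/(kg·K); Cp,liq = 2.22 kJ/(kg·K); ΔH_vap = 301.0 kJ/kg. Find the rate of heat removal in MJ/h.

vapour 161→125.7 °C: -58.245 kJ/kg
condensation at 125.7 °C: -301 kJ/kg
liquid 125.7→86.4 °C: -87.246 kJ/kg
Δh = -58.245 + -301 + -87.246 = -446.49 kJ/kg
Q = ṁ·Δh = 15.06 kg/s × -446.49 kJ/kg = -6724.2 kJ/s
|Q| = 6724.2 kW = 24207 MJ/h

Q_c = 24200 MJ/h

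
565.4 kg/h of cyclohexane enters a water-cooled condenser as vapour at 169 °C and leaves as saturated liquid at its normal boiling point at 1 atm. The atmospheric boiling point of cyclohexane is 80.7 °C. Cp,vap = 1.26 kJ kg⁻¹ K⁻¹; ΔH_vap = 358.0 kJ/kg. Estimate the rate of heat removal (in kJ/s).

vapour 169→80.7 °C: -111.26 kJ/kg
condensation at 80.7 °C: -358 kJ/kg
Δh = -111.26 + -358 = -469.26 kJ/kg
Q = ṁ·Δh = 565.4 kg/h × -469.26 kJ/kg = -265320 kJ/h
|Q| = 73.7 kW

Q_c = 73.7 kJ/s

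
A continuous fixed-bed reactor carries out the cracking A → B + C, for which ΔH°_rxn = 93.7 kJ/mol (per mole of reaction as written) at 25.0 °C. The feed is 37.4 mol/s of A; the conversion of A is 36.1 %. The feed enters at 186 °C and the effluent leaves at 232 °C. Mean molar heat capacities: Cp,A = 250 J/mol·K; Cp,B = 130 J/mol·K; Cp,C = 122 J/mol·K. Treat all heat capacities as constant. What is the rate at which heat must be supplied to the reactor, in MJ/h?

Extent of reaction ξ = 0.361 × 37.4 = 13.501 mol/s
Reaction term: ξ·ΔH°_rxn = 13.501 × 93.7 = 1265.1 kJ/s
Sensible, feed 186→25 °C: -1505.3 kJ/s
Outlet flows (mol/s): A 23.899, B 13.501, C 13.501
Sensible, products 25→232 °C: 1941 kJ/s
Q = ΔH = 1700.8 kJ/s = 1700.8 kW
Heat supplied = 6122.8 MJ/h

Q_in = 6120 MJ/h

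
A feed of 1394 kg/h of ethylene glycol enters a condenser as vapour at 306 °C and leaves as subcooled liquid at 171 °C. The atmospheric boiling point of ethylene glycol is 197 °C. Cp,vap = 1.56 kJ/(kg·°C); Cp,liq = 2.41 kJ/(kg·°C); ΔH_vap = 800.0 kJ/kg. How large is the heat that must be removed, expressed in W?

Q_c = 400000 W

vapour 306→197 °C: -170.04 kJ/kg
condensation at 197 °C: -800 kJ/kg
liquid 197→171 °C: -62.66 kJ/kg
Δh = -170.04 + -800 + -62.66 = -1032.7 kJ/kg
Q = ṁ·Δh = 1394 kg/h × -1032.7 kJ/kg = -1.4396e+06 kJ/h
|Q| = 399.88 kW = 399880 W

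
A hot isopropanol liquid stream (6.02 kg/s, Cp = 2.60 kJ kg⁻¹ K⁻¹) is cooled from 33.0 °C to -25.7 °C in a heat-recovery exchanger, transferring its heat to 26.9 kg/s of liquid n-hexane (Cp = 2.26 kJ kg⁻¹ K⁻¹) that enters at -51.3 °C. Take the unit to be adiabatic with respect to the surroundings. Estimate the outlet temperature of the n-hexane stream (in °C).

T_c,out = -36.2 °C

Heat released by hot stream: Q = 6.02 × 2.60 × (33.0 − -25.7) = 918.77 kJ/s
Energy balance on cold side (adiabatic exchanger): Q = ṁ_c·Cp_c·(T_c,out − T_c,in)
T_c,out = -51.3 + 918.77/(26.9 × 2.26) = -36.187 °C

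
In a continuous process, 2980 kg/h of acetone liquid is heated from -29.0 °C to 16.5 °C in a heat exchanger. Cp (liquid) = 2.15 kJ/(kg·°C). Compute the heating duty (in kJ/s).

Q = 81.0 kJ/s

Q = ṁ·Cp·ΔT = 2980 × 2.15 × (16.5 − -29.0) = 291520 kJ/h
Converting: 291520 / 3600 s = 80.977 kW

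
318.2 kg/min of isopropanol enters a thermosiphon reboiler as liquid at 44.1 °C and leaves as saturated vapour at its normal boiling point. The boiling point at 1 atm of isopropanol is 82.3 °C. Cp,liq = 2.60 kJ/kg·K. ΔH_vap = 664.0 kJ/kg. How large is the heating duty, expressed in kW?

liquid 44.1→82.3 °C: 99.32 kJ/kg
vaporisation at 82.3 °C: 664 kJ/kg
Δh = 99.32 + 664 = 763.32 kJ/kg
Q = ṁ·Δh = 318.2 kg/min × 763.32 kJ/kg = 242890 kJ/min
|Q| = 4048.1 kW

Q = 4050 kW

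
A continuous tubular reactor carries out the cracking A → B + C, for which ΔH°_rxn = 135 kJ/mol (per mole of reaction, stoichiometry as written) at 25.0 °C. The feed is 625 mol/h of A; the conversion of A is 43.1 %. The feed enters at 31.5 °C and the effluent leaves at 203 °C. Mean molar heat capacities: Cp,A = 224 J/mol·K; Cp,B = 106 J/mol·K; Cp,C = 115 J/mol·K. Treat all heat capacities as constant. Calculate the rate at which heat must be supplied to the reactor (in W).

Q_in = 16700 W

Extent of reaction ξ = 0.431 × 625 = 269.38 mol/h
Reaction term: ξ·ΔH°_rxn = 269.38 × 135 = 36366 kJ/h
Sensible, feed 31.5→25 °C: -910 kJ/h
Outlet flows (mol/h): A 355.62, B 269.38, C 269.38
Sensible, products 25→203 °C: 24776 kJ/h
Q = ΔH = 60232 kJ/h = 16.731 kW
Heat supplied = 16731 W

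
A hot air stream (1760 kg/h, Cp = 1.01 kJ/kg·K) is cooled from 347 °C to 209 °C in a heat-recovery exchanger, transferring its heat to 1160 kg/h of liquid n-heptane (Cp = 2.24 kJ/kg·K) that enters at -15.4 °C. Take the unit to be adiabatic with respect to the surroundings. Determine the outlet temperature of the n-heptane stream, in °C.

T_c,out = 79.0 °C

Heat released by hot stream: Q = 1760 × 1.01 × (347 − 209) = 245310 kJ/h
Energy balance on cold side (adiabatic exchanger): Q = ṁ_c·Cp_c·(T_c,out − T_c,in)
T_c,out = -15.4 + 245310/(1160 × 2.24) = 79.008 °C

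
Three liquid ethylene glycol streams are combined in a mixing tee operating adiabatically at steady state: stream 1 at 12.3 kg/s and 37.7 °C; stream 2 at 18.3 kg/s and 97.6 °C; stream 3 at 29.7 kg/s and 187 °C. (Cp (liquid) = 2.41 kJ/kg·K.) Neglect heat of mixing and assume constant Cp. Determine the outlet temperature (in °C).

T_out = 129 °C

No heat crosses the boundary, so H_out = H_in.
Σ ṁᵢCp,ᵢTᵢ = 12.3×2.41×37.7 + 18.3×2.41×97.6 + 29.7×2.41×187 = 18807
Σ ṁᵢCp,ᵢ = 12.3×2.41 + 18.3×2.41 + 29.7×2.41 = 145.32
T_out = 18807 / 145.32 = 129.41 °C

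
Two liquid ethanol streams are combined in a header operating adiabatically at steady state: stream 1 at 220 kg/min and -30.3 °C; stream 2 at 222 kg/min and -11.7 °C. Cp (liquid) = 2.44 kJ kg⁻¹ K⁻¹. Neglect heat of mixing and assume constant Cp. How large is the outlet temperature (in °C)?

No heat crosses the boundary, so H_out = H_in.
T_out = Σ ṁᵢCp,ᵢTᵢ / Σ ṁᵢCp,ᵢ
      = -22603 / 1078.5 = -20.958 °C

T_out = -21.0 °C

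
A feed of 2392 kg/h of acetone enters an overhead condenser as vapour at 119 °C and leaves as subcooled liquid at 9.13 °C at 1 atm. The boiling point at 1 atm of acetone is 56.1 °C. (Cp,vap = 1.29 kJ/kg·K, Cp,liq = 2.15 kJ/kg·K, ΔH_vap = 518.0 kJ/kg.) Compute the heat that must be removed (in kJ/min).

Q_c = 27900 kJ/min

vapour 119→56.1 °C: -81.141 kJ/kg
condensation at 56.1 °C: -518 kJ/kg
liquid 56.1→9.13 °C: -100.99 kJ/kg
Δh = -81.141 + -518 + -100.99 = -700.13 kJ/kg
Q = ṁ·Δh = 2392 kg/h × -700.13 kJ/kg = -1.6747e+06 kJ/h
|Q| = 465.2 kW = 27912 kJ/min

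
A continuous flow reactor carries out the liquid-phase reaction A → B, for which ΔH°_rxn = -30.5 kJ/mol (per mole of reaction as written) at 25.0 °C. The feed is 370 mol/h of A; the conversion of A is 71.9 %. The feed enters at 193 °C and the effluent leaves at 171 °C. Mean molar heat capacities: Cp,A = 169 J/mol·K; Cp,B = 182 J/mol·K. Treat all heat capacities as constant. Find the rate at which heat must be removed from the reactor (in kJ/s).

Q_out = 2.50 kJ/s

Extent of reaction ξ = 0.719 × 370 = 266.03 mol/h
Reaction term: ξ·ΔH°_rxn = 266.03 × -30.5 = -8113.9 kJ/h
Sensible, feed 193→25 °C: -10505 kJ/h
Outlet flows (mol/h): A 103.97, B 266.03
Sensible, products 25→171 °C: 9634.3 kJ/h
Q = ΔH = -8984.7 kJ/h = -2.4957 kW
Heat removed = 2.4957 kJ/s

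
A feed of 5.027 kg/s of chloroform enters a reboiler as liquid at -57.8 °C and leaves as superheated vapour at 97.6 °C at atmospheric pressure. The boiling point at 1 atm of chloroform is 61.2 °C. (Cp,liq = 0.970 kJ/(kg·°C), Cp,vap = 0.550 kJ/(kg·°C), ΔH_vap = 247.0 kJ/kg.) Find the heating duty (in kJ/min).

liquid -57.8→61.2 °C: 115.43 kJ/kg
vaporisation at 61.2 °C: 247 kJ/kg
vapour 61.2→97.6 °C: 20.02 kJ/kg
Δh = 115.43 + 247 + 20.02 = 382.45 kJ/kg
Q = ṁ·Δh = 5.027 kg/s × 382.45 kJ/kg = 1922.6 kJ/s
|Q| = 1922.6 kW = 115350 kJ/min

Q = 115000 kJ/min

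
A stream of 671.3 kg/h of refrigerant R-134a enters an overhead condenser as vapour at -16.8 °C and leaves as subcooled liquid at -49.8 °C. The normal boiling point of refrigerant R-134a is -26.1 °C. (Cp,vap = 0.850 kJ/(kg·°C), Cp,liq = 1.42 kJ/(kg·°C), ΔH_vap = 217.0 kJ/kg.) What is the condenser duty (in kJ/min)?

vapour -16.8→-26.1 °C: -7.905 kJ/kg
condensation at -26.1 °C: -217 kJ/kg
liquid -26.1→-49.8 °C: -33.654 kJ/kg
Δh = -7.905 + -217 + -33.654 = -258.56 kJ/kg
Q = ṁ·Δh = 671.3 kg/h × -258.56 kJ/kg = -173570 kJ/h
|Q| = 48.214 kW = 2892.8 kJ/min

Q_c = 2890 kJ/min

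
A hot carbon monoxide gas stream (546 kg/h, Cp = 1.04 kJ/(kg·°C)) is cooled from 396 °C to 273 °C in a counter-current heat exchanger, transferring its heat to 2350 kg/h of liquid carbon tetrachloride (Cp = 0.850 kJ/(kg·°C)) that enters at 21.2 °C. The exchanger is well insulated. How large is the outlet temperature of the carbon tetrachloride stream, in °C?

Heat released by hot stream: Q = 546 × 1.04 × (396 − 273) = 69844 kJ/h
Energy balance on cold side (adiabatic exchanger): Q = ṁ_c·Cp_c·(T_c,out − T_c,in)
T_c,out = 21.2 + 69844/(2350 × 0.850) = 56.166 °C

T_c,out = 56.2 °C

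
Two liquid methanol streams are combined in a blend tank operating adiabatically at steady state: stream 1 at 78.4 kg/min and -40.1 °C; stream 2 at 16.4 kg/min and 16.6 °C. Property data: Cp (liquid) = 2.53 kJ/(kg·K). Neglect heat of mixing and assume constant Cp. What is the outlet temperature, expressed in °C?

Adiabatic, steady state ⇒ Σ ṁᵢCp,ᵢ(T_out − Tᵢ) = 0
Σ ṁᵢCp,ᵢTᵢ = 78.4×2.53×-40.1 + 16.4×2.53×16.6 = -7265.1
Σ ṁᵢCp,ᵢ = 78.4×2.53 + 16.4×2.53 = 239.84
T_out = -7265.1 / 239.84 = -30.291 °C

T_out = -30.3 °C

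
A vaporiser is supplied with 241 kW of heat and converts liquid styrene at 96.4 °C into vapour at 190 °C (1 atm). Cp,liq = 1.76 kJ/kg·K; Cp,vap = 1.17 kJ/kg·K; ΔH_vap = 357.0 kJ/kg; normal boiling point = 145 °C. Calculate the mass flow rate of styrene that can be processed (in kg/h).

ṁ = 1750 kg/h

Δh = 1.76×(145−96.4) + 357.0 + 1.17×(190−145) = 495.19 kJ/kg
Q = 241 kW = 241 kJ/s = 867600 kJ/h
ṁ = Q/Δh = 867600 / 495.19 = 1752.1 kg/h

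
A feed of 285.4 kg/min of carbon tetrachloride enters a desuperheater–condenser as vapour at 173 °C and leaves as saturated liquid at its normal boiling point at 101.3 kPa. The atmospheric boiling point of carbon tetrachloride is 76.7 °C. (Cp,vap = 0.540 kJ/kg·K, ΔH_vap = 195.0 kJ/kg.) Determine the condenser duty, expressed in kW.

Q_c = 1170 kW

vapour 173→76.7 °C: -52.002 kJ/kg
condensation at 76.7 °C: -195 kJ/kg
Δh = -52.002 + -195 = -247 kJ/kg
Q = ṁ·Δh = 285.4 kg/min × -247 kJ/kg = -70494 kJ/min
|Q| = 1174.9 kW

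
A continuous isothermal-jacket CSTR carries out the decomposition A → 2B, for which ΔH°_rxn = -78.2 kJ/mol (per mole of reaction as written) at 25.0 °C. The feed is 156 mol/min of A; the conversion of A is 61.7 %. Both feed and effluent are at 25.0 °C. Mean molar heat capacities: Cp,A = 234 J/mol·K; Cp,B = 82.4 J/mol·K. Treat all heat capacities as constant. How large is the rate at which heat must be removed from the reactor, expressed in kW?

Extent of reaction ξ = 0.617 × 156 = 96.252 mol/min
Reaction term: ξ·ΔH°_rxn = 96.252 × -78.2 = -7526.9 kJ/min
Q = ΔH = -7526.9 kJ/min = -125.45 kW
Heat removed = 125.45 kW

Q_out = 125 kW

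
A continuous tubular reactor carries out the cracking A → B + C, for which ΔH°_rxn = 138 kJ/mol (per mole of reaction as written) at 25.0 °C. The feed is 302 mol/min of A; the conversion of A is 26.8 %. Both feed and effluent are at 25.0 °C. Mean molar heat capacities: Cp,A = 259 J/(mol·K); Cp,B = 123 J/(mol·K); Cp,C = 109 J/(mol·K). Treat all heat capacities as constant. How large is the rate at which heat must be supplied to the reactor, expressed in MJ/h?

Q_in = 670 MJ/h

Extent of reaction ξ = 0.268 × 302 = 80.936 mol/min
Reaction term: ξ·ΔH°_rxn = 80.936 × 138 = 11169 kJ/min
Q = ΔH = 11169 kJ/min = 186.15 kW
Heat supplied = 670.15 MJ/h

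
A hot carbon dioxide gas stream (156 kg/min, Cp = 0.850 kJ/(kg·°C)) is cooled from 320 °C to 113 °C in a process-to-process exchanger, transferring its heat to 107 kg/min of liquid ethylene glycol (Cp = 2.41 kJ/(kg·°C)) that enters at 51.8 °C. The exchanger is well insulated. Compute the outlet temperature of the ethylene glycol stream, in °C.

T_c,out = 158 °C

Heat released by hot stream: Q = 156 × 0.850 × (320 − 113) = 27448 kJ/min
Energy balance on cold side (adiabatic exchanger): Q = ṁ_c·Cp_c·(T_c,out − T_c,in)
T_c,out = 51.8 + 27448/(107 × 2.41) = 158.24 °C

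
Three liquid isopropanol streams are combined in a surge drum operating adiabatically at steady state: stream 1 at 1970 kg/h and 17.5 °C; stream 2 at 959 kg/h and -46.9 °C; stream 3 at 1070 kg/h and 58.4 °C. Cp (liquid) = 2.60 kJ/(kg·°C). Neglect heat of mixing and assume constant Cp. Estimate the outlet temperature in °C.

T_out = 13.0 °C

No heat crosses the boundary, so H_out = H_in.
Σ ṁᵢCp,ᵢTᵢ = 1970×2.60×17.5 + 959×2.60×-46.9 + 1070×2.60×58.4 = 135160
Σ ṁᵢCp,ᵢ = 1970×2.60 + 959×2.60 + 1070×2.60 = 10397
T_out = 135160 / 10397 = 13 °C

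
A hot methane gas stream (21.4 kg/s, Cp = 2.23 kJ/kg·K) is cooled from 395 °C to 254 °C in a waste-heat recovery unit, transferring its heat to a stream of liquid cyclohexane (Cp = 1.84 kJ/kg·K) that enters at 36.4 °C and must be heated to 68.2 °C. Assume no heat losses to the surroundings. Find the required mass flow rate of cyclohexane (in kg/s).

ṁ_c = 115 kg/s

Heat released by hot stream: Q = 21.4 × 2.23 × (395 − 254) = 6728.8 kJ/s
Energy balance on cold side (adiabatic exchanger): Q = ṁ_c·Cp_c·(T_c,out − T_c,in)
ṁ_c = 6728.8 / [1.84 × (68.2 − 36.4)] = 115 kg/s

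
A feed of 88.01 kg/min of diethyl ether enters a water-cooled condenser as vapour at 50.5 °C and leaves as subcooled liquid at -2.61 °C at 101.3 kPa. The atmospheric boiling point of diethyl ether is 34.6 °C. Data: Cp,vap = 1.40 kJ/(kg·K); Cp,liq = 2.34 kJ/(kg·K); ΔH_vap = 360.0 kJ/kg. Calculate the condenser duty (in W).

Q_c = 688000 W

vapour 50.5→34.6 °C: -22.26 kJ/kg
condensation at 34.6 °C: -360 kJ/kg
liquid 34.6→-2.61 °C: -87.071 kJ/kg
Δh = -22.26 + -360 + -87.071 = -469.33 kJ/kg
Q = ṁ·Δh = 88.01 kg/min × -469.33 kJ/kg = -41306 kJ/min
|Q| = 688.43 kW = 688430 W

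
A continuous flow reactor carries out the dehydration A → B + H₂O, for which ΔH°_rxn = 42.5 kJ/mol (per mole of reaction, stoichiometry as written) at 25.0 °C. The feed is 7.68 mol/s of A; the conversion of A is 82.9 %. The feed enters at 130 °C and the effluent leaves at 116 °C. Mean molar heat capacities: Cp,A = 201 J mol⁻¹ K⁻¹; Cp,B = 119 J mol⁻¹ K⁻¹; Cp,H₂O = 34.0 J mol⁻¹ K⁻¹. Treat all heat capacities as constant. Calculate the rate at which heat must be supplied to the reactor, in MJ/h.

Q_in = 796 MJ/h

Extent of reaction ξ = 0.829 × 7.68 = 6.3667 mol/s
Reaction term: ξ·ΔH°_rxn = 6.3667 × 42.5 = 270.59 kJ/s
Sensible, feed 130→25 °C: -162.09 kJ/s
Outlet flows (mol/s): A 1.3133, B 6.3667, H₂O 6.3667
Sensible, products 25→116 °C: 112.67 kJ/s
Q = ΔH = 221.16 kJ/s = 221.16 kW
Heat supplied = 796.19 MJ/h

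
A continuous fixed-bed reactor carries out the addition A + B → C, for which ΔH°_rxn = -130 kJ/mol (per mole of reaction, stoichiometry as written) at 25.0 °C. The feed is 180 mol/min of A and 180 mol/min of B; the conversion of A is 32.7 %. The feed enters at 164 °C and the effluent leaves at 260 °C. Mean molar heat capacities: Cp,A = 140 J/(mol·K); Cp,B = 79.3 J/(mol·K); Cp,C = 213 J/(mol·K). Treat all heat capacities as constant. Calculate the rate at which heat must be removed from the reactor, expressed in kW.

Extent of reaction ξ = 0.327 × 180 = 58.86 mol/min
Reaction term: ξ·ΔH°_rxn = 58.86 × -130 = -7651.8 kJ/min
Sensible, feed 164→25 °C: -5486.9 kJ/min
Outlet flows (mol/min): A 121.14, B 121.14, C 58.86
Sensible, products 25→260 °C: 9189.2 kJ/min
Q = ΔH = -3949.4 kJ/min = -65.824 kW
Heat removed = 65.824 kW

Q_out = 65.8 kW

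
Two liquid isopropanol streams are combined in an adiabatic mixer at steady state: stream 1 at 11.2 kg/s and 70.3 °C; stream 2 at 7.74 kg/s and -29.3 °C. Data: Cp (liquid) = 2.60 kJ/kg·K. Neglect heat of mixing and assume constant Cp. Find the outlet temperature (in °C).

Energy balance with Q = 0: Σ ṁᵢCp,ᵢ(T_out − Tᵢ) = 0
Σ ṁᵢCp,ᵢTᵢ = 11.2×2.60×70.3 + 7.74×2.60×-29.3 = 1457.5
Σ ṁᵢCp,ᵢ = 11.2×2.60 + 7.74×2.60 = 49.244
T_out = 1457.5 / 49.244 = 29.598 °C

T_out = 29.6 °C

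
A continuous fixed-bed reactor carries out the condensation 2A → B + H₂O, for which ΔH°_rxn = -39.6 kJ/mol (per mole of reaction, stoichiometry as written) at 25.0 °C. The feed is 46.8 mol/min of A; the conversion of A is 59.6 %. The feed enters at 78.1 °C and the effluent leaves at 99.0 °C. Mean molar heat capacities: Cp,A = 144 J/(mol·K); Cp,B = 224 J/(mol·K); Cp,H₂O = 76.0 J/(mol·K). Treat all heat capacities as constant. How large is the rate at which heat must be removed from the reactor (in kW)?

Extent of reaction ξ = 0.596 × 46.8 / 2 = 13.946 mol/min
Reaction term: ξ·ΔH°_rxn = 13.946 × -39.6 = -552.28 kJ/min
Sensible, feed 78.1→25 °C: -357.85 kJ/min
Outlet flows (mol/min): A 18.907, B 13.946, H₂O 13.946
Sensible, products 25→99.0 °C: 511.09 kJ/min
Q = ΔH = -399.04 kJ/min = -6.6507 kW
Heat removed = 6.6507 kW

Q_out = 6.65 kW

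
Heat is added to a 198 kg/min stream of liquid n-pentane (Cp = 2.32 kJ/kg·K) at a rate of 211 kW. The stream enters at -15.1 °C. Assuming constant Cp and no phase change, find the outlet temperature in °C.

T_out = 12.5 °C

Q = 211 kW = 12660 kJ/min
ΔT = Q/(ṁ·Cp) = 12660/(198×2.32) = 27.56 K
T_out = -15.1 + 27.56 = 12.46 °C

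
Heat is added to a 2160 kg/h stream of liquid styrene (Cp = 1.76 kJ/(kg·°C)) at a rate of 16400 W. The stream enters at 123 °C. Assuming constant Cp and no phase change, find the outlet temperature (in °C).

Q = 16400 W = 59040 kJ/h
ΔT = Q/(ṁ·Cp) = 59040/(2160×1.76) = 15.53 K
T_out = 123 + 15.53 = 138.53 °C

T_out = 139 °C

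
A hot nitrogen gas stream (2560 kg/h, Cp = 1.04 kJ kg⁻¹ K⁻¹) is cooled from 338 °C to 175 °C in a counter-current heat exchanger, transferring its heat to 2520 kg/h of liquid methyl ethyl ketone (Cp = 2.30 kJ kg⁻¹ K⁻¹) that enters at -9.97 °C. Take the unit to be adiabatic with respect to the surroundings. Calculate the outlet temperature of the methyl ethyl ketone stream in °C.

Heat released by hot stream: Q = 2560 × 1.04 × (338 − 175) = 433970 kJ/h
Energy balance on cold side (adiabatic exchanger): Q = ṁ_c·Cp_c·(T_c,out − T_c,in)
T_c,out = -9.97 + 433970/(2520 × 2.30) = 64.904 °C

T_c,out = 64.9 °C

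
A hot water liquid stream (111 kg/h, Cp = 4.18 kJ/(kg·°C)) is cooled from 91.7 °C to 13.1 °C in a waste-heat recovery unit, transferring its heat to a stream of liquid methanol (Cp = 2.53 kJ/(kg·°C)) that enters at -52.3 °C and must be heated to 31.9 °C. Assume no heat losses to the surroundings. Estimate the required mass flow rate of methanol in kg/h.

ṁ_c = 171 kg/h

Heat released by hot stream: Q = 111 × 4.18 × (91.7 − 13.1) = 36469 kJ/h
Energy balance on cold side (adiabatic exchanger): Q = ṁ_c·Cp_c·(T_c,out − T_c,in)
ṁ_c = 36469 / [2.53 × (31.9 − -52.3)] = 171.19 kg/h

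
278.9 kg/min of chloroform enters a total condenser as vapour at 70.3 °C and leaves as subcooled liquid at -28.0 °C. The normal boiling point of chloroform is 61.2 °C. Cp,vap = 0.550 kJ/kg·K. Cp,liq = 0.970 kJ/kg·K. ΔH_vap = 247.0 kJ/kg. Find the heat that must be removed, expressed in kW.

vapour 70.3→61.2 °C: -5.005 kJ/kg
condensation at 61.2 °C: -247 kJ/kg
liquid 61.2→-28.0 °C: -86.524 kJ/kg
Δh = -5.005 + -247 + -86.524 = -338.53 kJ/kg
Q = ṁ·Δh = 278.9 kg/min × -338.53 kJ/kg = -94416 kJ/min
|Q| = 1573.6 kW

Q_c = 1570 kW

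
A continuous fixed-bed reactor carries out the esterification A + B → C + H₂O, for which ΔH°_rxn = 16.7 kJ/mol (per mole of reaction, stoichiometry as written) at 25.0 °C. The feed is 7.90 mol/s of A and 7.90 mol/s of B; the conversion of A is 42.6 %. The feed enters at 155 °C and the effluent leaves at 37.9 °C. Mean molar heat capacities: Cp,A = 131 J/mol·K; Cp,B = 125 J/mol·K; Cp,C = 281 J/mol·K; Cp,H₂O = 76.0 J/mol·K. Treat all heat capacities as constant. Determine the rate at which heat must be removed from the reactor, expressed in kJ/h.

Extent of reaction ξ = 0.426 × 7.90 = 3.3654 mol/s
Reaction term: ξ·ΔH°_rxn = 3.3654 × 16.7 = 56.202 kJ/s
Sensible, feed 155→25 °C: -262.91 kJ/s
Outlet flows (mol/s): A 4.5346, B 4.5346, C 3.3654, H₂O 3.3654
Sensible, products 25→37.9 °C: 30.474 kJ/s
Q = ΔH = -176.24 kJ/s = -176.24 kW
Heat removed = 634450 kJ/h

Q_out = 634000 kJ/h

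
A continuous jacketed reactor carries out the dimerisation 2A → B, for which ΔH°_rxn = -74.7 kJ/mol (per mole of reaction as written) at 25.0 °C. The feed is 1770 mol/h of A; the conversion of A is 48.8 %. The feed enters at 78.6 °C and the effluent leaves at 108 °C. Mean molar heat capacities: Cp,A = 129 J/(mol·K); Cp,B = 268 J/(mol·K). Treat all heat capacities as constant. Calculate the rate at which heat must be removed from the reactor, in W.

Q_out = 7000 W

Extent of reaction ξ = 0.488 × 1770 / 2 = 431.88 mol/h
Reaction term: ξ·ΔH°_rxn = 431.88 × -74.7 = -32261 kJ/h
Sensible, feed 78.6→25 °C: -12238 kJ/h
Outlet flows (mol/h): A 906.24, B 431.88
Sensible, products 25→108 °C: 19310 kJ/h
Q = ΔH = -25190 kJ/h = -6.9972 kW
Heat removed = 6997.2 W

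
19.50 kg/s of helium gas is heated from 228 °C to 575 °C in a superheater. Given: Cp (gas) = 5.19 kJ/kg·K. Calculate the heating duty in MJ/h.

Q = ṁ·Cp·ΔT = 19.50 × 5.19 × (575 − 228) = 35118 kJ/s
Heating duty = 126430 MJ/h

Q = 126000 MJ/h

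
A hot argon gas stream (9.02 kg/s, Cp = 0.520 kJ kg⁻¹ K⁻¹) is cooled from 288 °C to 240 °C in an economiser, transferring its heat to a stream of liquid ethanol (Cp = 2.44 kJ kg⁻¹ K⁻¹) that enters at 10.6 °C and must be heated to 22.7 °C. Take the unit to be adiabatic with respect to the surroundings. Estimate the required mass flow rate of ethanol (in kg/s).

ṁ_c = 7.63 kg/s

Heat released by hot stream: Q = 9.02 × 0.520 × (288 − 240) = 225.14 kJ/s
Energy balance on cold side (adiabatic exchanger): Q = ṁ_c·Cp_c·(T_c,out − T_c,in)
ṁ_c = 225.14 / [2.44 × (22.7 − 10.6)] = 7.6256 kg/s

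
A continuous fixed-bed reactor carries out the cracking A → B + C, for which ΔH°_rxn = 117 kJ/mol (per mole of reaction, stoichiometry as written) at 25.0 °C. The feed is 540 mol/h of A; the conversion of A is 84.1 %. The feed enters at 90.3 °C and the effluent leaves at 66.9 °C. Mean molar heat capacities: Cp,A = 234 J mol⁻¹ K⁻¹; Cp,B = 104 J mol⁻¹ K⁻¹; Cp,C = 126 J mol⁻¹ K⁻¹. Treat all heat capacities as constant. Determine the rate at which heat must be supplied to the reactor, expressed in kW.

Q_in = 13.9 kW

Extent of reaction ξ = 0.841 × 540 = 454.14 mol/h
Reaction term: ξ·ΔH°_rxn = 454.14 × 117 = 53134 kJ/h
Sensible, feed 90.3→25 °C: -8251.3 kJ/h
Outlet flows (mol/h): A 85.86, B 454.14, C 454.14
Sensible, products 25→66.9 °C: 5218.4 kJ/h
Q = ΔH = 50101 kJ/h = 13.917 kW
Heat supplied = 13.917 kW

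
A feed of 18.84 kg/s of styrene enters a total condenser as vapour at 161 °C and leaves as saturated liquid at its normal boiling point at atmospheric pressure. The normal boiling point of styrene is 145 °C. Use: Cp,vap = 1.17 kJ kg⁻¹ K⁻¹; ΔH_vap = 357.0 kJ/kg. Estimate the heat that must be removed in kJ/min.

vapour 161→145 °C: -18.72 kJ/kg
condensation at 145 °C: -357 kJ/kg
Δh = -18.72 + -357 = -375.72 kJ/kg
Q = ṁ·Δh = 18.84 kg/s × -375.72 kJ/kg = -7078.6 kJ/s
|Q| = 7078.6 kW = 424710 kJ/min

Q_c = 425000 kJ/min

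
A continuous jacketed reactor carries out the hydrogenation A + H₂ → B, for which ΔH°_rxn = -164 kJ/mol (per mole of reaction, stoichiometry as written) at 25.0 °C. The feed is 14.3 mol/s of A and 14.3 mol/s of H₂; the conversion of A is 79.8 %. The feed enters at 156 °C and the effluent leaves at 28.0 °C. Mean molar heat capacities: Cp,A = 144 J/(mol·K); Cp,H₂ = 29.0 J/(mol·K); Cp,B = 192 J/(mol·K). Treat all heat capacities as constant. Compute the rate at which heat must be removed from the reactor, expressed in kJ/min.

Q_out = 131000 kJ/min

Extent of reaction ξ = 0.798 × 14.3 = 11.411 mol/s
Reaction term: ξ·ΔH°_rxn = 11.411 × -164 = -1871.5 kJ/s
Sensible, feed 156→25 °C: -324.08 kJ/s
Outlet flows (mol/s): A 2.8886, H₂ 2.8886, B 11.411
Sensible, products 25→28.0 °C: 8.0721 kJ/s
Q = ΔH = -2187.5 kJ/s = -2187.5 kW
Heat removed = 131250 kJ/min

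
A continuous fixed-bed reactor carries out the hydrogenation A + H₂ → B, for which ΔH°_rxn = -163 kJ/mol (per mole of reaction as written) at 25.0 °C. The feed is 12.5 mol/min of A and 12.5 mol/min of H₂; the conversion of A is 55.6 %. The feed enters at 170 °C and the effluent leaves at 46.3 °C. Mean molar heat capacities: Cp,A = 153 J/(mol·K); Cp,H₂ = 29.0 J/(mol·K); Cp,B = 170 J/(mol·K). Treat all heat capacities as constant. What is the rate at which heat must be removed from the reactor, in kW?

Q_out = 23.6 kW

Extent of reaction ξ = 0.556 × 12.5 = 6.95 mol/min
Reaction term: ξ·ΔH°_rxn = 6.95 × -163 = -1132.9 kJ/min
Sensible, feed 170→25 °C: -329.88 kJ/min
Outlet flows (mol/min): A 5.55, H₂ 5.55, B 6.95
Sensible, products 25→46.3 °C: 46.681 kJ/min
Q = ΔH = -1416 kJ/min = -23.601 kW
Heat removed = 23.601 kW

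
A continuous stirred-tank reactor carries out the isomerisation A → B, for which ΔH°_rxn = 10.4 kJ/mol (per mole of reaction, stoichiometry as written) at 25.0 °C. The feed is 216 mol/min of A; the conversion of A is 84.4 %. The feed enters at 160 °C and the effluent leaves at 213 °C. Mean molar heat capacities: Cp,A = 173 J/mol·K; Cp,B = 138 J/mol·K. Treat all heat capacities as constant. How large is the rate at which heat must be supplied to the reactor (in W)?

Q_in = 44600 W

Extent of reaction ξ = 0.844 × 216 = 182.3 mol/min
Reaction term: ξ·ΔH°_rxn = 182.3 × 10.4 = 1896 kJ/min
Sensible, feed 160→25 °C: -5044.7 kJ/min
Outlet flows (mol/min): A 33.696, B 182.3
Sensible, products 25→213 °C: 5825.6 kJ/min
Q = ΔH = 2676.9 kJ/min = 44.615 kW
Heat supplied = 44615 W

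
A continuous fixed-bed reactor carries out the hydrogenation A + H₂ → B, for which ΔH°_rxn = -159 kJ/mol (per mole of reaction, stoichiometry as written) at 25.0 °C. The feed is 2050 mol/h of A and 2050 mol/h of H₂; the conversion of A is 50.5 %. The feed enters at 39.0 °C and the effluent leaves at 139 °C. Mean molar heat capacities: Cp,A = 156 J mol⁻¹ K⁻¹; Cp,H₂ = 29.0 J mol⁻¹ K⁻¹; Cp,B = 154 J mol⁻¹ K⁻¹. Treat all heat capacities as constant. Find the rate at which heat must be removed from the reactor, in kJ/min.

Q_out = 2170 kJ/min

Extent of reaction ξ = 0.505 × 2050 = 1035.2 mol/h
Reaction term: ξ·ΔH°_rxn = 1035.2 × -159 = -164600 kJ/h
Sensible, feed 39.0→25 °C: -5309.5 kJ/h
Outlet flows (mol/h): A 1014.8, H₂ 1014.8, B 1035.2
Sensible, products 25→139 °C: 39576 kJ/h
Q = ΔH = -130340 kJ/h = -36.205 kW
Heat removed = 2172.3 kJ/min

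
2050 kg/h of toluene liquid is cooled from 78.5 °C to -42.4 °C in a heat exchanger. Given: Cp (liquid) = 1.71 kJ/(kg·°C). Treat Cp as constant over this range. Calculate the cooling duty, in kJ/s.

Q = ṁ·Cp·ΔT = 2050 × 1.71 × (-42.4 − 78.5) = -423810 kJ/h
Converting: 423810 / 3600 s = 117.73 kW

Q_c = 118 kJ/s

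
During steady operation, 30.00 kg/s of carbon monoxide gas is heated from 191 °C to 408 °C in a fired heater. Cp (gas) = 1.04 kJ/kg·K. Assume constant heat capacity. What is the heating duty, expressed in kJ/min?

Q = 406000 kJ/min

Q = ṁ·Cp·ΔT = 30.00 × 1.04 × (408 − 191) = 6770.4 kJ/s
Heating duty = 406220 kJ/min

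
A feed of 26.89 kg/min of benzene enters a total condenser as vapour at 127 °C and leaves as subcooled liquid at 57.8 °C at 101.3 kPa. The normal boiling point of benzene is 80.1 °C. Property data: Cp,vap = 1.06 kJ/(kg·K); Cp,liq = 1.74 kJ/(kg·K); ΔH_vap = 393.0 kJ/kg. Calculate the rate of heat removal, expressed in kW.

Q_c = 216 kW

vapour 127→80.1 °C: -49.714 kJ/kg
condensation at 80.1 °C: -393 kJ/kg
liquid 80.1→57.8 °C: -38.802 kJ/kg
Δh = -49.714 + -393 + -38.802 = -481.52 kJ/kg
Q = ṁ·Δh = 26.89 kg/min × -481.52 kJ/kg = -12948 kJ/min
|Q| = 215.8 kW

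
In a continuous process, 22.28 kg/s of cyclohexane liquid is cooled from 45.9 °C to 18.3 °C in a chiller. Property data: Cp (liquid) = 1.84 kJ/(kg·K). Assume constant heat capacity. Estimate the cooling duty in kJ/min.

Q = ṁ·Cp·ΔT = 22.28 × 1.84 × (18.3 − 45.9) = -1131.5 kJ/s
Cooling duty = 67888 kJ/min

Q_c = 67900 kJ/min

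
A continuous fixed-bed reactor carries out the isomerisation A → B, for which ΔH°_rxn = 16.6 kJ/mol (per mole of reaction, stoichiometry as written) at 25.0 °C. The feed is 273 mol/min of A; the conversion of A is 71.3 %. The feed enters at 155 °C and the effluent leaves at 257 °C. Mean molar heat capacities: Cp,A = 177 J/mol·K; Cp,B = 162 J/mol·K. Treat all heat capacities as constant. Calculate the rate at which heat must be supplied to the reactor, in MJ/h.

Extent of reaction ξ = 0.713 × 273 = 194.65 mol/min
Reaction term: ξ·ΔH°_rxn = 194.65 × 16.6 = 3231.2 kJ/min
Sensible, feed 155→25 °C: -6281.7 kJ/min
Outlet flows (mol/min): A 78.351, B 194.65
Sensible, products 25→257 °C: 10533 kJ/min
Q = ΔH = 7482.5 kJ/min = 124.71 kW
Heat supplied = 448.95 MJ/h

Q_in = 449 MJ/h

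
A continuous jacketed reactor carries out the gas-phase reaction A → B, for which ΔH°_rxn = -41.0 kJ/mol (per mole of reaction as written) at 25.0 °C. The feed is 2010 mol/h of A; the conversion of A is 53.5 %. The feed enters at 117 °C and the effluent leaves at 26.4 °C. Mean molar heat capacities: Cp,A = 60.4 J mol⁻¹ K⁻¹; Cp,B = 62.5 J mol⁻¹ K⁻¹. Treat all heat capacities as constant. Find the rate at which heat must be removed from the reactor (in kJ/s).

Q_out = 15.3 kJ/s

Extent of reaction ξ = 0.535 × 2010 = 1075.4 mol/h
Reaction term: ξ·ΔH°_rxn = 1075.4 × -41.0 = -44089 kJ/h
Sensible, feed 117→25 °C: -11169 kJ/h
Outlet flows (mol/h): A 934.65, B 1075.4
Sensible, products 25→26.4 °C: 173.13 kJ/h
Q = ΔH = -55085 kJ/h = -15.301 kW
Heat removed = 15.301 kJ/s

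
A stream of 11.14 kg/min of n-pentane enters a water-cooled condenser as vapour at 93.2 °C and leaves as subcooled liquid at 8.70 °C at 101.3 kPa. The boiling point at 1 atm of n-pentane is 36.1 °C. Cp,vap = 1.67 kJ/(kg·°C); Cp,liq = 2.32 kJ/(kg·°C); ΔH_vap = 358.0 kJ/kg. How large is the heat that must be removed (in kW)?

Q_c = 96.0 kW

vapour 93.2→36.1 °C: -95.357 kJ/kg
condensation at 36.1 °C: -358 kJ/kg
liquid 36.1→8.70 °C: -63.568 kJ/kg
Δh = -95.357 + -358 + -63.568 = -516.92 kJ/kg
Q = ṁ·Δh = 11.14 kg/min × -516.92 kJ/kg = -5758.5 kJ/min
|Q| = 95.976 kW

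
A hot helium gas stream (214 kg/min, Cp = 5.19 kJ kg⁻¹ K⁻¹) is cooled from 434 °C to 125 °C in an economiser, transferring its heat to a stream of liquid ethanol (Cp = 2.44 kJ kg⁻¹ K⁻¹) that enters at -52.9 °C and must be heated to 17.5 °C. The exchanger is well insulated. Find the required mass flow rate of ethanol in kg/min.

ṁ_c = 2000 kg/min

Heat released by hot stream: Q = 214 × 5.19 × (434 − 125) = 343190 kJ/min
Energy balance on cold side (adiabatic exchanger): Q = ṁ_c·Cp_c·(T_c,out − T_c,in)
ṁ_c = 343190 / [2.44 × (17.5 − -52.9)] = 1997.9 kg/min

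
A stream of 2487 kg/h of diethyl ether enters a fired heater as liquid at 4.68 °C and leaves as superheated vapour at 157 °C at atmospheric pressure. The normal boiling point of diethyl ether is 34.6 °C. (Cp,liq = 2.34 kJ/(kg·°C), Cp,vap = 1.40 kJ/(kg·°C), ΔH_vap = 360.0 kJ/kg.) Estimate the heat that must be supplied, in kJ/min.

liquid 4.68→34.6 °C: 70.013 kJ/kg
vaporisation at 34.6 °C: 360 kJ/kg
vapour 34.6→157 °C: 171.36 kJ/kg
Δh = 70.013 + 360 + 171.36 = 601.37 kJ/kg
Q = ṁ·Δh = 2487 kg/h × 601.37 kJ/kg = 1.4956e+06 kJ/h
|Q| = 415.45 kW = 24927 kJ/min

Q = 24900 kJ/min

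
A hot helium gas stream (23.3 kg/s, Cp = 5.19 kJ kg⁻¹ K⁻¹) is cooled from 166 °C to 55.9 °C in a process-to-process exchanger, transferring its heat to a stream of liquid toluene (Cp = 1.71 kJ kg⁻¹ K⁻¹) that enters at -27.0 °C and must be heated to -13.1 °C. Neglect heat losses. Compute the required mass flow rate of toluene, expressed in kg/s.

Heat released by hot stream: Q = 23.3 × 5.19 × (166 − 55.9) = 13314 kJ/s
Energy balance on cold side (adiabatic exchanger): Q = ṁ_c·Cp_c·(T_c,out − T_c,in)
ṁ_c = 13314 / [1.71 × (-13.1 − -27.0)] = 560.14 kg/s

ṁ_c = 560 kg/s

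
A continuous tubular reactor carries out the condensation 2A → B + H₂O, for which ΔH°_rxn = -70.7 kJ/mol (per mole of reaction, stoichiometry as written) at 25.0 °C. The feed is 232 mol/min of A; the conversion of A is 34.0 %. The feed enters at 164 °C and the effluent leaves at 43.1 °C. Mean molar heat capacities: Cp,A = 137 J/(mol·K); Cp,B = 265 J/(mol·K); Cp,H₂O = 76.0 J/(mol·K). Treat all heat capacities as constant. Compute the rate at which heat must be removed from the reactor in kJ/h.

Q_out = 395000 kJ/h

Extent of reaction ξ = 0.340 × 232 / 2 = 39.44 mol/min
Reaction term: ξ·ΔH°_rxn = 39.44 × -70.7 = -2788.4 kJ/min
Sensible, feed 164→25 °C: -4418 kJ/min
Outlet flows (mol/min): A 153.12, B 39.44, H₂O 39.44
Sensible, products 25→43.1 °C: 623.12 kJ/min
Q = ΔH = -6583.3 kJ/min = -109.72 kW
Heat removed = 395000 kJ/h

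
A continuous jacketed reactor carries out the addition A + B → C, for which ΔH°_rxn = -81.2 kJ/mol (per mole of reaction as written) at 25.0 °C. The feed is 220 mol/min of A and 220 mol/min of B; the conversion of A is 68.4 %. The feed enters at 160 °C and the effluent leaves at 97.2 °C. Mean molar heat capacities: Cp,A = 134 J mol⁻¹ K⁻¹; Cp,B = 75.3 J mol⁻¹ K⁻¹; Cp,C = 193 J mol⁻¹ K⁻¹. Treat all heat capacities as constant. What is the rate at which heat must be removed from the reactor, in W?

Extent of reaction ξ = 0.684 × 220 = 150.48 mol/min
Reaction term: ξ·ΔH°_rxn = 150.48 × -81.2 = -12219 kJ/min
Sensible, feed 160→25 °C: -6216.2 kJ/min
Outlet flows (mol/min): A 69.52, B 69.52, C 150.48
Sensible, products 25→97.2 °C: 3147.4 kJ/min
Q = ΔH = -15288 kJ/min = -254.8 kW
Heat removed = 254800 W

Q_out = 255000 W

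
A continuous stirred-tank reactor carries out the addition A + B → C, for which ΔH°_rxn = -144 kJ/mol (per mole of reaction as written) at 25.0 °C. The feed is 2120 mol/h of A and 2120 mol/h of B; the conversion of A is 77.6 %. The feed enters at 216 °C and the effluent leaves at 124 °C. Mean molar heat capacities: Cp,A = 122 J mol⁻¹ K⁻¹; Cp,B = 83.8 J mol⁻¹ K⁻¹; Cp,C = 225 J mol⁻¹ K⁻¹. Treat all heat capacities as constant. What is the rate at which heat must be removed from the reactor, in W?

Extent of reaction ξ = 0.776 × 2120 = 1645.1 mol/h
Reaction term: ξ·ΔH°_rxn = 1645.1 × -144 = -236900 kJ/h
Sensible, feed 216→25 °C: -83333 kJ/h
Outlet flows (mol/h): A 474.88, B 474.88, C 1645.1
Sensible, products 25→124 °C: 46320 kJ/h
Q = ΔH = -273910 kJ/h = -76.086 kW
Heat removed = 76086 W

Q_out = 76100 W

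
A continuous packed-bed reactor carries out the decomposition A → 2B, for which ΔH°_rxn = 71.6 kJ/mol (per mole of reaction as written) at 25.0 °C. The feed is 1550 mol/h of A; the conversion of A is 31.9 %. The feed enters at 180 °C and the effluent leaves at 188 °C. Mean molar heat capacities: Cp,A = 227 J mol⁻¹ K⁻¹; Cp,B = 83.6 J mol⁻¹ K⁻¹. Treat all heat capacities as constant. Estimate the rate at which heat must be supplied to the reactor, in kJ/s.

Extent of reaction ξ = 0.319 × 1550 = 494.45 mol/h
Reaction term: ξ·ΔH°_rxn = 494.45 × 71.6 = 35403 kJ/h
Sensible, feed 180→25 °C: -54537 kJ/h
Outlet flows (mol/h): A 1055.5, B 988.9
Sensible, products 25→188 °C: 52532 kJ/h
Q = ΔH = 33398 kJ/h = 9.2772 kW
Heat supplied = 9.2772 kJ/s

Q_in = 9.28 kJ/s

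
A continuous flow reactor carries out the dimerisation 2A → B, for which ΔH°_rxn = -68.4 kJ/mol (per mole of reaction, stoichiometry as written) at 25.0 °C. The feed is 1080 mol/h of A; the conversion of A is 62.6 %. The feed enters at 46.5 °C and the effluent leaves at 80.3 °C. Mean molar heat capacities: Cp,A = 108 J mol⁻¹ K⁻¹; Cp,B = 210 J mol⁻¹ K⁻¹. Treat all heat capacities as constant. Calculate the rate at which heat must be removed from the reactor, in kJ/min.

Q_out = 322 kJ/min

Extent of reaction ξ = 0.626 × 1080 / 2 = 338.04 mol/h
Reaction term: ξ·ΔH°_rxn = 338.04 × -68.4 = -23122 kJ/h
Sensible, feed 46.5→25 °C: -2507.8 kJ/h
Outlet flows (mol/h): A 403.92, B 338.04
Sensible, products 25→80.3 °C: 6338 kJ/h
Q = ΔH = -19292 kJ/h = -5.3588 kW
Heat removed = 321.53 kJ/min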